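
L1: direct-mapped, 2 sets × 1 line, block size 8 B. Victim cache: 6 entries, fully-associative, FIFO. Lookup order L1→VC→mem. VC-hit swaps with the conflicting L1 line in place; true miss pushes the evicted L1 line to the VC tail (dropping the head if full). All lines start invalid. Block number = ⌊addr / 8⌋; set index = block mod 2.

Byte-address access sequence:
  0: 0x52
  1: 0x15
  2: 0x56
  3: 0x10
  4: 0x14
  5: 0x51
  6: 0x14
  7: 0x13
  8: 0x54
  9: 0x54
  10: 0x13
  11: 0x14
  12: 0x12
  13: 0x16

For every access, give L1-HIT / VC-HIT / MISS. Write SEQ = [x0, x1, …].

SEQ = [MISS, MISS, VC-HIT, VC-HIT, L1-HIT, VC-HIT, VC-HIT, L1-HIT, VC-HIT, L1-HIT, VC-HIT, L1-HIT, L1-HIT, L1-HIT]

  [0] addr=0x52 blk=10 s=0: MISS | VC []
  [1] addr=0x15 blk=2 s=0: MISS | VC [10]
  [2] addr=0x56 blk=10 s=0: VC-HIT | VC [2]
  [3] addr=0x10 blk=2 s=0: VC-HIT | VC [10]
  [4] addr=0x14 blk=2 s=0: L1-HIT | VC [10]
  [5] addr=0x51 blk=10 s=0: VC-HIT | VC [2]
  [6] addr=0x14 blk=2 s=0: VC-HIT | VC [10]
  [7] addr=0x13 blk=2 s=0: L1-HIT | VC [10]
  [8] addr=0x54 blk=10 s=0: VC-HIT | VC [2]
  [9] addr=0x54 blk=10 s=0: L1-HIT | VC [2]
  [10] addr=0x13 blk=2 s=0: VC-HIT | VC [10]
  [11] addr=0x14 blk=2 s=0: L1-HIT | VC [10]
  [12] addr=0x12 blk=2 s=0: L1-HIT | VC [10]
  [13] addr=0x16 blk=2 s=0: L1-HIT | VC [10]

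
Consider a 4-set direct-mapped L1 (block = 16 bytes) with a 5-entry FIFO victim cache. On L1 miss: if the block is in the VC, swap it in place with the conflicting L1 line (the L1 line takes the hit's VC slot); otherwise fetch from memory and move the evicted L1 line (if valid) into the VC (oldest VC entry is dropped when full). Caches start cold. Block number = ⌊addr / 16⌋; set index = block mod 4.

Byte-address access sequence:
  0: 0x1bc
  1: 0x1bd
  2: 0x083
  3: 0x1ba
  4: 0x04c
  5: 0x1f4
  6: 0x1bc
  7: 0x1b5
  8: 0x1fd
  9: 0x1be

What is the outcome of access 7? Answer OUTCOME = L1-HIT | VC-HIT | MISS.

#0 0x1bc→b27/s3 MISS; vc=[]
#1 0x1bd→b27/s3 L1-HIT; vc=[]
#2 0x83→b8/s0 MISS; vc=[]
#3 0x1ba→b27/s3 L1-HIT; vc=[]
#4 0x4c→b4/s0 MISS; vc=[8]
#5 0x1f4→b31/s3 MISS; vc=[8,27]
#6 0x1bc→b27/s3 VC-HIT; vc=[8,31]
#7 0x1b5→b27/s3 L1-HIT; vc=[8,31]
#8 0x1fd→b31/s3 VC-HIT; vc=[8,27]
#9 0x1be→b27/s3 VC-HIT; vc=[8,31]

OUTCOME = L1-HIT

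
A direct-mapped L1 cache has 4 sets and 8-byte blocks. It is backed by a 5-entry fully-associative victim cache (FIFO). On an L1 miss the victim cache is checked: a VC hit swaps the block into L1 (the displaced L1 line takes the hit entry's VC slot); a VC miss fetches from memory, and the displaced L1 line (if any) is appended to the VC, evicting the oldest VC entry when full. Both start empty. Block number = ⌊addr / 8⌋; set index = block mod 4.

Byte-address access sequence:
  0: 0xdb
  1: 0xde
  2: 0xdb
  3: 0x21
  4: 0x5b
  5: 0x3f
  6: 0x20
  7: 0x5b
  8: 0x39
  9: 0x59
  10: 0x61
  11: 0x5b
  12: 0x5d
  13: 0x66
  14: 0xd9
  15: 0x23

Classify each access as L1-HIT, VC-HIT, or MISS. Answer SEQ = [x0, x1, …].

SEQ = [MISS, L1-HIT, L1-HIT, MISS, MISS, MISS, L1-HIT, VC-HIT, VC-HIT, VC-HIT, MISS, L1-HIT, L1-HIT, L1-HIT, VC-HIT, VC-HIT]

#0 0xdb→b27/s3 MISS; vc=[]
#1 0xde→b27/s3 L1-HIT; vc=[]
#2 0xdb→b27/s3 L1-HIT; vc=[]
#3 0x21→b4/s0 MISS; vc=[]
#4 0x5b→b11/s3 MISS; vc=[27]
#5 0x3f→b7/s3 MISS; vc=[27,11]
#6 0x20→b4/s0 L1-HIT; vc=[27,11]
#7 0x5b→b11/s3 VC-HIT; vc=[27,7]
#8 0x39→b7/s3 VC-HIT; vc=[27,11]
#9 0x59→b11/s3 VC-HIT; vc=[27,7]
#10 0x61→b12/s0 MISS; vc=[27,7,4]
#11 0x5b→b11/s3 L1-HIT; vc=[27,7,4]
#12 0x5d→b11/s3 L1-HIT; vc=[27,7,4]
#13 0x66→b12/s0 L1-HIT; vc=[27,7,4]
#14 0xd9→b27/s3 VC-HIT; vc=[11,7,4]
#15 0x23→b4/s0 VC-HIT; vc=[11,7,12]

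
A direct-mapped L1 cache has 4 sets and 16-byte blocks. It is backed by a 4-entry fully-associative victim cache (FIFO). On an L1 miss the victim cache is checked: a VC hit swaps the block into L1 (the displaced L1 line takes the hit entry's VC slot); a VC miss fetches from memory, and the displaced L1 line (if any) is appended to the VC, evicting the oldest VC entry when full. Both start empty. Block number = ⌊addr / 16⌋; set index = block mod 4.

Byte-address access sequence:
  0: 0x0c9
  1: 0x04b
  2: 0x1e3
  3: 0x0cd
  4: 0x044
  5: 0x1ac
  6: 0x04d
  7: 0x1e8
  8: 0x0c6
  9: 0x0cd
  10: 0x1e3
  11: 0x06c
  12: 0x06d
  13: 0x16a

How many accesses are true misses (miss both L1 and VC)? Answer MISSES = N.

0: 0xc9 (blk 12, set 0) → MISS  vc=[]
1: 0x4b (blk 4, set 0) → MISS  vc=[12]
2: 0x1e3 (blk 30, set 2) → MISS  vc=[12]
3: 0xcd (blk 12, set 0) → VC-HIT  vc=[4]
4: 0x44 (blk 4, set 0) → VC-HIT  vc=[12]
5: 0x1ac (blk 26, set 2) → MISS  vc=[12, 30]
6: 0x4d (blk 4, set 0) → L1-HIT  vc=[12, 30]
7: 0x1e8 (blk 30, set 2) → VC-HIT  vc=[12, 26]
8: 0xc6 (blk 12, set 0) → VC-HIT  vc=[4, 26]
9: 0xcd (blk 12, set 0) → L1-HIT  vc=[4, 26]
10: 0x1e3 (blk 30, set 2) → L1-HIT  vc=[4, 26]
11: 0x6c (blk 6, set 2) → MISS  vc=[4, 26, 30]
12: 0x6d (blk 6, set 2) → L1-HIT  vc=[4, 26, 30]
13: 0x16a (blk 22, set 2) → MISS  vc=[4, 26, 30, 6]

MISSES = 6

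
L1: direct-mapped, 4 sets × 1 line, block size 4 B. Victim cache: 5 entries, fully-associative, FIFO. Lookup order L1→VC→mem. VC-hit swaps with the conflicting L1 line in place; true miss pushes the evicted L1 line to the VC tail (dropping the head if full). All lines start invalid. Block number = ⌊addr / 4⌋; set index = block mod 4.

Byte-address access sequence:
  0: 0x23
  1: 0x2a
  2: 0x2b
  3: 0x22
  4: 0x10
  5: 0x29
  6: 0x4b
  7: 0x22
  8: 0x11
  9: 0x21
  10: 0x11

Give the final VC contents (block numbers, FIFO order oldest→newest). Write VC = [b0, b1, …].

VC = [8, 10]

  [0] addr=0x23 blk=8 s=0: MISS | VC []
  [1] addr=0x2a blk=10 s=2: MISS | VC []
  [2] addr=0x2b blk=10 s=2: L1-HIT | VC []
  [3] addr=0x22 blk=8 s=0: L1-HIT | VC []
  [4] addr=0x10 blk=4 s=0: MISS | VC [8]
  [5] addr=0x29 blk=10 s=2: L1-HIT | VC [8]
  [6] addr=0x4b blk=18 s=2: MISS | VC [8, 10]
  [7] addr=0x22 blk=8 s=0: VC-HIT | VC [4, 10]
  [8] addr=0x11 blk=4 s=0: VC-HIT | VC [8, 10]
  [9] addr=0x21 blk=8 s=0: VC-HIT | VC [4, 10]
  [10] addr=0x11 blk=4 s=0: VC-HIT | VC [8, 10]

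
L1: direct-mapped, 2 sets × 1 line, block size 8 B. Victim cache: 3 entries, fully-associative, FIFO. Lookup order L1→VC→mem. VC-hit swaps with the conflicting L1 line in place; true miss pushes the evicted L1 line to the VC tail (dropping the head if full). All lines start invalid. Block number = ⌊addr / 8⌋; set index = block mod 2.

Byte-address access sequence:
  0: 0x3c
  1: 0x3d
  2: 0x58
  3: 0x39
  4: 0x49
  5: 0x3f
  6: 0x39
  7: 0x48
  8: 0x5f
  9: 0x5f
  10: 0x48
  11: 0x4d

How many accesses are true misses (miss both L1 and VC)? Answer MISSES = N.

0: 0x3c (blk 7, set 1) → MISS  vc=[]
1: 0x3d (blk 7, set 1) → L1-HIT  vc=[]
2: 0x58 (blk 11, set 1) → MISS  vc=[7]
3: 0x39 (blk 7, set 1) → VC-HIT  vc=[11]
4: 0x49 (blk 9, set 1) → MISS  vc=[11, 7]
5: 0x3f (blk 7, set 1) → VC-HIT  vc=[11, 9]
6: 0x39 (blk 7, set 1) → L1-HIT  vc=[11, 9]
7: 0x48 (blk 9, set 1) → VC-HIT  vc=[11, 7]
8: 0x5f (blk 11, set 1) → VC-HIT  vc=[9, 7]
9: 0x5f (blk 11, set 1) → L1-HIT  vc=[9, 7]
10: 0x48 (blk 9, set 1) → VC-HIT  vc=[11, 7]
11: 0x4d (blk 9, set 1) → L1-HIT  vc=[11, 7]

MISSES = 3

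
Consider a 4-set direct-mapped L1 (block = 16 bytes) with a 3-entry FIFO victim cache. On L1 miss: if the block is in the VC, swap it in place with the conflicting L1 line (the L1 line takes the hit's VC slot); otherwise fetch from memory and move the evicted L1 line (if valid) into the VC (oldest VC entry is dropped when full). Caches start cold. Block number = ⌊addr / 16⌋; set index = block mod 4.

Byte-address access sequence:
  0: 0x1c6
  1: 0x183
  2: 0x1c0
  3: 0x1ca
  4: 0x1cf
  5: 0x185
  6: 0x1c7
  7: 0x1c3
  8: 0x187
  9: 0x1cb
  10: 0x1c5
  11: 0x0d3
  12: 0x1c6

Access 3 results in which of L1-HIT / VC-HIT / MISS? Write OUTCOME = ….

  [0] addr=0x1c6 blk=28 s=0: MISS | VC []
  [1] addr=0x183 blk=24 s=0: MISS | VC [28]
  [2] addr=0x1c0 blk=28 s=0: VC-HIT | VC [24]
  [3] addr=0x1ca blk=28 s=0: L1-HIT | VC [24]
  [4] addr=0x1cf blk=28 s=0: L1-HIT | VC [24]
  [5] addr=0x185 blk=24 s=0: VC-HIT | VC [28]
  [6] addr=0x1c7 blk=28 s=0: VC-HIT | VC [24]
  [7] addr=0x1c3 blk=28 s=0: L1-HIT | VC [24]
  [8] addr=0x187 blk=24 s=0: VC-HIT | VC [28]
  [9] addr=0x1cb blk=28 s=0: VC-HIT | VC [24]
  [10] addr=0x1c5 blk=28 s=0: L1-HIT | VC [24]
  [11] addr=0xd3 blk=13 s=1: MISS | VC [24]
  [12] addr=0x1c6 blk=28 s=0: L1-HIT | VC [24]

OUTCOME = L1-HIT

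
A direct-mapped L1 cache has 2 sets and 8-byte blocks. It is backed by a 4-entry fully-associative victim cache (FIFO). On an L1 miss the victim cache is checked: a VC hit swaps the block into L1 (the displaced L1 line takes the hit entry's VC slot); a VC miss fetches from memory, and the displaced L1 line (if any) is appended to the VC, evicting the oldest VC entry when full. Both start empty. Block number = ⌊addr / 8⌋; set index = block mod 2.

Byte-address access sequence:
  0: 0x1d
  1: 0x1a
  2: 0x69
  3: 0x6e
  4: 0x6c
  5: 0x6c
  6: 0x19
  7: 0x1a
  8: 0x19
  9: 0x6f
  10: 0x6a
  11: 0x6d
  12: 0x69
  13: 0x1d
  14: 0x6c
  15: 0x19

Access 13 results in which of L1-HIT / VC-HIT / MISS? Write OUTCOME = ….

#0 0x1d→b3/s1 MISS; vc=[]
#1 0x1a→b3/s1 L1-HIT; vc=[]
#2 0x69→b13/s1 MISS; vc=[3]
#3 0x6e→b13/s1 L1-HIT; vc=[3]
#4 0x6c→b13/s1 L1-HIT; vc=[3]
#5 0x6c→b13/s1 L1-HIT; vc=[3]
#6 0x19→b3/s1 VC-HIT; vc=[13]
#7 0x1a→b3/s1 L1-HIT; vc=[13]
#8 0x19→b3/s1 L1-HIT; vc=[13]
#9 0x6f→b13/s1 VC-HIT; vc=[3]
#10 0x6a→b13/s1 L1-HIT; vc=[3]
#11 0x6d→b13/s1 L1-HIT; vc=[3]
#12 0x69→b13/s1 L1-HIT; vc=[3]
#13 0x1d→b3/s1 VC-HIT; vc=[13]
#14 0x6c→b13/s1 VC-HIT; vc=[3]
#15 0x19→b3/s1 VC-HIT; vc=[13]

OUTCOME = VC-HIT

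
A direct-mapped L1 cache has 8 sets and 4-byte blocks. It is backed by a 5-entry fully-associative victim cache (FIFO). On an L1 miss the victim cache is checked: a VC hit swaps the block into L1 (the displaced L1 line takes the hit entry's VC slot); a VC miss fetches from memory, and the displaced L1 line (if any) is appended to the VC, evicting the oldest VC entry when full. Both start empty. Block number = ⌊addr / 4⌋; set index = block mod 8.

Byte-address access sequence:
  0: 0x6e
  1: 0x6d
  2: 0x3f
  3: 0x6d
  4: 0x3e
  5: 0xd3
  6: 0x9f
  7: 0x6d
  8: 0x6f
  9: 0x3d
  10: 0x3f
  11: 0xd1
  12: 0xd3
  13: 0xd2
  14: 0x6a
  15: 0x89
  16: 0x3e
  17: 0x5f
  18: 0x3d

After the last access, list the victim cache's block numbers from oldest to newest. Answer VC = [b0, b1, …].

VC = [39, 26, 23]

0: 0x6e (blk 27, set 3) → MISS  vc=[]
1: 0x6d (blk 27, set 3) → L1-HIT  vc=[]
2: 0x3f (blk 15, set 7) → MISS  vc=[]
3: 0x6d (blk 27, set 3) → L1-HIT  vc=[]
4: 0x3e (blk 15, set 7) → L1-HIT  vc=[]
5: 0xd3 (blk 52, set 4) → MISS  vc=[]
6: 0x9f (blk 39, set 7) → MISS  vc=[15]
7: 0x6d (blk 27, set 3) → L1-HIT  vc=[15]
8: 0x6f (blk 27, set 3) → L1-HIT  vc=[15]
9: 0x3d (blk 15, set 7) → VC-HIT  vc=[39]
10: 0x3f (blk 15, set 7) → L1-HIT  vc=[39]
11: 0xd1 (blk 52, set 4) → L1-HIT  vc=[39]
12: 0xd3 (blk 52, set 4) → L1-HIT  vc=[39]
13: 0xd2 (blk 52, set 4) → L1-HIT  vc=[39]
14: 0x6a (blk 26, set 2) → MISS  vc=[39]
15: 0x89 (blk 34, set 2) → MISS  vc=[39, 26]
16: 0x3e (blk 15, set 7) → L1-HIT  vc=[39, 26]
17: 0x5f (blk 23, set 7) → MISS  vc=[39, 26, 15]
18: 0x3d (blk 15, set 7) → VC-HIT  vc=[39, 26, 23]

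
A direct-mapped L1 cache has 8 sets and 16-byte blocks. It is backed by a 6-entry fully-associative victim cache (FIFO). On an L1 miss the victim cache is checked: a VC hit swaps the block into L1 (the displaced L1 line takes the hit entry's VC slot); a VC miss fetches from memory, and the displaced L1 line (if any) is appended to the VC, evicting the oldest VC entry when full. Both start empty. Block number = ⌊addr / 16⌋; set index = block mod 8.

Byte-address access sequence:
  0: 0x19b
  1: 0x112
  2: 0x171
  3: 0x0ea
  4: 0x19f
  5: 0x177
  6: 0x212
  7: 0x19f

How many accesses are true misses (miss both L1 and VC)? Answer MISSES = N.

MISSES = 5

0: 0x19b (blk 25, set 1) → MISS  vc=[]
1: 0x112 (blk 17, set 1) → MISS  vc=[25]
2: 0x171 (blk 23, set 7) → MISS  vc=[25]
3: 0xea (blk 14, set 6) → MISS  vc=[25]
4: 0x19f (blk 25, set 1) → VC-HIT  vc=[17]
5: 0x177 (blk 23, set 7) → L1-HIT  vc=[17]
6: 0x212 (blk 33, set 1) → MISS  vc=[17, 25]
7: 0x19f (blk 25, set 1) → VC-HIT  vc=[17, 33]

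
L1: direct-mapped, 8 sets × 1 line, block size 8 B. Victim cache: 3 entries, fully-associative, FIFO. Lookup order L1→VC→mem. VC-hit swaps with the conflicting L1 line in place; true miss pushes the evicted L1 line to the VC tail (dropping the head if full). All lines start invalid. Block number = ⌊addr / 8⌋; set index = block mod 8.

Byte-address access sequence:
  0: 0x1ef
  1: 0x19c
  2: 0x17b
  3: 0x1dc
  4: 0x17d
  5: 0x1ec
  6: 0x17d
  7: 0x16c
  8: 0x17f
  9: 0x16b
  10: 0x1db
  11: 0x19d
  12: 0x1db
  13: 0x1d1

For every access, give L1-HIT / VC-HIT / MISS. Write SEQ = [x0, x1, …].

0: 0x1ef (blk 61, set 5) → MISS  vc=[]
1: 0x19c (blk 51, set 3) → MISS  vc=[]
2: 0x17b (blk 47, set 7) → MISS  vc=[]
3: 0x1dc (blk 59, set 3) → MISS  vc=[51]
4: 0x17d (blk 47, set 7) → L1-HIT  vc=[51]
5: 0x1ec (blk 61, set 5) → L1-HIT  vc=[51]
6: 0x17d (blk 47, set 7) → L1-HIT  vc=[51]
7: 0x16c (blk 45, set 5) → MISS  vc=[51, 61]
8: 0x17f (blk 47, set 7) → L1-HIT  vc=[51, 61]
9: 0x16b (blk 45, set 5) → L1-HIT  vc=[51, 61]
10: 0x1db (blk 59, set 3) → L1-HIT  vc=[51, 61]
11: 0x19d (blk 51, set 3) → VC-HIT  vc=[59, 61]
12: 0x1db (blk 59, set 3) → VC-HIT  vc=[51, 61]
13: 0x1d1 (blk 58, set 2) → MISS  vc=[51, 61]

SEQ = [MISS, MISS, MISS, MISS, L1-HIT, L1-HIT, L1-HIT, MISS, L1-HIT, L1-HIT, L1-HIT, VC-HIT, VC-HIT, MISS]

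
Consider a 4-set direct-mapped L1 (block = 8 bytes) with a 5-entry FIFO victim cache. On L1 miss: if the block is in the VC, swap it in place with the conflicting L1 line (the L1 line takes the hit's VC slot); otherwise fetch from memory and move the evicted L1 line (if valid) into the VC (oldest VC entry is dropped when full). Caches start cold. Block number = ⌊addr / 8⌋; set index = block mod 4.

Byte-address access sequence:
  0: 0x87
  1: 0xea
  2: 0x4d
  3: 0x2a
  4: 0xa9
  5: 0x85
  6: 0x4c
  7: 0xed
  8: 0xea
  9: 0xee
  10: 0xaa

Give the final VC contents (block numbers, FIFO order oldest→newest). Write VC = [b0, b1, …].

VC = [9, 29, 5]

#0 0x87→b16/s0 MISS; vc=[]
#1 0xea→b29/s1 MISS; vc=[]
#2 0x4d→b9/s1 MISS; vc=[29]
#3 0x2a→b5/s1 MISS; vc=[29,9]
#4 0xa9→b21/s1 MISS; vc=[29,9,5]
#5 0x85→b16/s0 L1-HIT; vc=[29,9,5]
#6 0x4c→b9/s1 VC-HIT; vc=[29,21,5]
#7 0xed→b29/s1 VC-HIT; vc=[9,21,5]
#8 0xea→b29/s1 L1-HIT; vc=[9,21,5]
#9 0xee→b29/s1 L1-HIT; vc=[9,21,5]
#10 0xaa→b21/s1 VC-HIT; vc=[9,29,5]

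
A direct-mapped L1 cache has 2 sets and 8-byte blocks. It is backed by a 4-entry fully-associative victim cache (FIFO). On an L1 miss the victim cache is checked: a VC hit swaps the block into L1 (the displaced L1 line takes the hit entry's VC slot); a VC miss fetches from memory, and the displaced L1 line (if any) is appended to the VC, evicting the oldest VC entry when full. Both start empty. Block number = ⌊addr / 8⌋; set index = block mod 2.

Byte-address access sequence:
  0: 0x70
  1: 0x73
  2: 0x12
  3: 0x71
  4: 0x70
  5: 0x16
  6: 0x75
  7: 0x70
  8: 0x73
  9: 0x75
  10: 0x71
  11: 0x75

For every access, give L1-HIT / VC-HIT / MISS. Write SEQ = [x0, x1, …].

SEQ = [MISS, L1-HIT, MISS, VC-HIT, L1-HIT, VC-HIT, VC-HIT, L1-HIT, L1-HIT, L1-HIT, L1-HIT, L1-HIT]

0: 0x70 (blk 14, set 0) → MISS  vc=[]
1: 0x73 (blk 14, set 0) → L1-HIT  vc=[]
2: 0x12 (blk 2, set 0) → MISS  vc=[14]
3: 0x71 (blk 14, set 0) → VC-HIT  vc=[2]
4: 0x70 (blk 14, set 0) → L1-HIT  vc=[2]
5: 0x16 (blk 2, set 0) → VC-HIT  vc=[14]
6: 0x75 (blk 14, set 0) → VC-HIT  vc=[2]
7: 0x70 (blk 14, set 0) → L1-HIT  vc=[2]
8: 0x73 (blk 14, set 0) → L1-HIT  vc=[2]
9: 0x75 (blk 14, set 0) → L1-HIT  vc=[2]
10: 0x71 (blk 14, set 0) → L1-HIT  vc=[2]
11: 0x75 (blk 14, set 0) → L1-HIT  vc=[2]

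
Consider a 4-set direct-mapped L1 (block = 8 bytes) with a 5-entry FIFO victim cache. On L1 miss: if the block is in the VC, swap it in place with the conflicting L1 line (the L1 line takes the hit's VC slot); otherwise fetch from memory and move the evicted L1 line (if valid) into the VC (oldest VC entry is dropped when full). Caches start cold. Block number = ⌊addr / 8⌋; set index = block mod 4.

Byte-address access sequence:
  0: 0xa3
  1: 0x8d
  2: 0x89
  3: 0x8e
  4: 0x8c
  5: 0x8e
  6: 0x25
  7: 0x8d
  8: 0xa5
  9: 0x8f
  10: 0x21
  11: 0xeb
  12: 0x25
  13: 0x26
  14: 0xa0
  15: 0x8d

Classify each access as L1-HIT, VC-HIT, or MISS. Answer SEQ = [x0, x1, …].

  [0] addr=0xa3 blk=20 s=0: MISS | VC []
  [1] addr=0x8d blk=17 s=1: MISS | VC []
  [2] addr=0x89 blk=17 s=1: L1-HIT | VC []
  [3] addr=0x8e blk=17 s=1: L1-HIT | VC []
  [4] addr=0x8c blk=17 s=1: L1-HIT | VC []
  [5] addr=0x8e blk=17 s=1: L1-HIT | VC []
  [6] addr=0x25 blk=4 s=0: MISS | VC [20]
  [7] addr=0x8d blk=17 s=1: L1-HIT | VC [20]
  [8] addr=0xa5 blk=20 s=0: VC-HIT | VC [4]
  [9] addr=0x8f blk=17 s=1: L1-HIT | VC [4]
  [10] addr=0x21 blk=4 s=0: VC-HIT | VC [20]
  [11] addr=0xeb blk=29 s=1: MISS | VC [20, 17]
  [12] addr=0x25 blk=4 s=0: L1-HIT | VC [20, 17]
  [13] addr=0x26 blk=4 s=0: L1-HIT | VC [20, 17]
  [14] addr=0xa0 blk=20 s=0: VC-HIT | VC [4, 17]
  [15] addr=0x8d blk=17 s=1: VC-HIT | VC [4, 29]

SEQ = [MISS, MISS, L1-HIT, L1-HIT, L1-HIT, L1-HIT, MISS, L1-HIT, VC-HIT, L1-HIT, VC-HIT, MISS, L1-HIT, L1-HIT, VC-HIT, VC-HIT]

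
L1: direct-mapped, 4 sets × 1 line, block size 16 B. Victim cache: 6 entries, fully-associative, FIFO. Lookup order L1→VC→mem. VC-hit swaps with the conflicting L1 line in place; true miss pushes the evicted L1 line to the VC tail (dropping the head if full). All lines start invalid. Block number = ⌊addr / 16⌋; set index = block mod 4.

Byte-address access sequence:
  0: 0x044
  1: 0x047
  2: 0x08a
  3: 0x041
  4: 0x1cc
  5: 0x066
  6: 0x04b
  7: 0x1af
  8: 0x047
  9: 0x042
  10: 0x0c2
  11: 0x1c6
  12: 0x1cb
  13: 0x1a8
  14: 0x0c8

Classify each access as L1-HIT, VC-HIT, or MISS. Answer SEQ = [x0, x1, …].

SEQ = [MISS, L1-HIT, MISS, VC-HIT, MISS, MISS, VC-HIT, MISS, L1-HIT, L1-HIT, MISS, VC-HIT, L1-HIT, L1-HIT, VC-HIT]

0: 0x44 (blk 4, set 0) → MISS  vc=[]
1: 0x47 (blk 4, set 0) → L1-HIT  vc=[]
2: 0x8a (blk 8, set 0) → MISS  vc=[4]
3: 0x41 (blk 4, set 0) → VC-HIT  vc=[8]
4: 0x1cc (blk 28, set 0) → MISS  vc=[8, 4]
5: 0x66 (blk 6, set 2) → MISS  vc=[8, 4]
6: 0x4b (blk 4, set 0) → VC-HIT  vc=[8, 28]
7: 0x1af (blk 26, set 2) → MISS  vc=[8, 28, 6]
8: 0x47 (blk 4, set 0) → L1-HIT  vc=[8, 28, 6]
9: 0x42 (blk 4, set 0) → L1-HIT  vc=[8, 28, 6]
10: 0xc2 (blk 12, set 0) → MISS  vc=[8, 28, 6, 4]
11: 0x1c6 (blk 28, set 0) → VC-HIT  vc=[8, 12, 6, 4]
12: 0x1cb (blk 28, set 0) → L1-HIT  vc=[8, 12, 6, 4]
13: 0x1a8 (blk 26, set 2) → L1-HIT  vc=[8, 12, 6, 4]
14: 0xc8 (blk 12, set 0) → VC-HIT  vc=[8, 28, 6, 4]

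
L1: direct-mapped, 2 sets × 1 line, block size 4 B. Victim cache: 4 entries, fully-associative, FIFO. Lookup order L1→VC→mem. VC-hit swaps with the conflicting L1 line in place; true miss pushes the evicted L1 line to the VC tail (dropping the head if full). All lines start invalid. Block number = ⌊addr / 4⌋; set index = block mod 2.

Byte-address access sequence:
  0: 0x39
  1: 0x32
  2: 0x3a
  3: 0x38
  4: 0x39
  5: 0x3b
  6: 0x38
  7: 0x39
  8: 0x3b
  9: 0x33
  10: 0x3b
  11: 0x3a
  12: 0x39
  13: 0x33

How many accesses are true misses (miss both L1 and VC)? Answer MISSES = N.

MISSES = 2

  [0] addr=0x39 blk=14 s=0: MISS | VC []
  [1] addr=0x32 blk=12 s=0: MISS | VC [14]
  [2] addr=0x3a blk=14 s=0: VC-HIT | VC [12]
  [3] addr=0x38 blk=14 s=0: L1-HIT | VC [12]
  [4] addr=0x39 blk=14 s=0: L1-HIT | VC [12]
  [5] addr=0x3b blk=14 s=0: L1-HIT | VC [12]
  [6] addr=0x38 blk=14 s=0: L1-HIT | VC [12]
  [7] addr=0x39 blk=14 s=0: L1-HIT | VC [12]
  [8] addr=0x3b blk=14 s=0: L1-HIT | VC [12]
  [9] addr=0x33 blk=12 s=0: VC-HIT | VC [14]
  [10] addr=0x3b blk=14 s=0: VC-HIT | VC [12]
  [11] addr=0x3a blk=14 s=0: L1-HIT | VC [12]
  [12] addr=0x39 blk=14 s=0: L1-HIT | VC [12]
  [13] addr=0x33 blk=12 s=0: VC-HIT | VC [14]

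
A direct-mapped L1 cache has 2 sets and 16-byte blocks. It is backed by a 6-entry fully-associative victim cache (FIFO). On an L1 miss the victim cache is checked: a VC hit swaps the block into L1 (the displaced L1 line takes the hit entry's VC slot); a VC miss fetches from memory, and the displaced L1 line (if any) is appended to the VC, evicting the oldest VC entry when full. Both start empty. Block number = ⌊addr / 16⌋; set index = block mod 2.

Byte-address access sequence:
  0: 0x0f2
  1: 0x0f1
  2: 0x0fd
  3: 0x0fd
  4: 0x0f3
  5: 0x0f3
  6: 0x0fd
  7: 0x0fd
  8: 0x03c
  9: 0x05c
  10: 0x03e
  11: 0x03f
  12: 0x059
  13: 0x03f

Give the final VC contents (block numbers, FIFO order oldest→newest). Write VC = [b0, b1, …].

VC = [15, 5]

  [0] addr=0xf2 blk=15 s=1: MISS | VC []
  [1] addr=0xf1 blk=15 s=1: L1-HIT | VC []
  [2] addr=0xfd blk=15 s=1: L1-HIT | VC []
  [3] addr=0xfd blk=15 s=1: L1-HIT | VC []
  [4] addr=0xf3 blk=15 s=1: L1-HIT | VC []
  [5] addr=0xf3 blk=15 s=1: L1-HIT | VC []
  [6] addr=0xfd blk=15 s=1: L1-HIT | VC []
  [7] addr=0xfd blk=15 s=1: L1-HIT | VC []
  [8] addr=0x3c blk=3 s=1: MISS | VC [15]
  [9] addr=0x5c blk=5 s=1: MISS | VC [15, 3]
  [10] addr=0x3e blk=3 s=1: VC-HIT | VC [15, 5]
  [11] addr=0x3f blk=3 s=1: L1-HIT | VC [15, 5]
  [12] addr=0x59 blk=5 s=1: VC-HIT | VC [15, 3]
  [13] addr=0x3f blk=3 s=1: VC-HIT | VC [15, 5]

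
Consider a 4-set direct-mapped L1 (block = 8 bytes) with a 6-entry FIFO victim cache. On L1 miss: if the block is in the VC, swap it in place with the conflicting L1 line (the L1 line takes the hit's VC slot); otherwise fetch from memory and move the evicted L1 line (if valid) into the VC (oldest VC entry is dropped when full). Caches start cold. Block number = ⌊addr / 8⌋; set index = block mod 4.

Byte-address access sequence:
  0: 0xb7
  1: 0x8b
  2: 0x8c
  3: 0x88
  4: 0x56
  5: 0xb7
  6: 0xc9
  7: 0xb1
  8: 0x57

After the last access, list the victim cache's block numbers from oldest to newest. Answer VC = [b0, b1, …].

VC = [22, 17]

  [0] addr=0xb7 blk=22 s=2: MISS | VC []
  [1] addr=0x8b blk=17 s=1: MISS | VC []
  [2] addr=0x8c blk=17 s=1: L1-HIT | VC []
  [3] addr=0x88 blk=17 s=1: L1-HIT | VC []
  [4] addr=0x56 blk=10 s=2: MISS | VC [22]
  [5] addr=0xb7 blk=22 s=2: VC-HIT | VC [10]
  [6] addr=0xc9 blk=25 s=1: MISS | VC [10, 17]
  [7] addr=0xb1 blk=22 s=2: L1-HIT | VC [10, 17]
  [8] addr=0x57 blk=10 s=2: VC-HIT | VC [22, 17]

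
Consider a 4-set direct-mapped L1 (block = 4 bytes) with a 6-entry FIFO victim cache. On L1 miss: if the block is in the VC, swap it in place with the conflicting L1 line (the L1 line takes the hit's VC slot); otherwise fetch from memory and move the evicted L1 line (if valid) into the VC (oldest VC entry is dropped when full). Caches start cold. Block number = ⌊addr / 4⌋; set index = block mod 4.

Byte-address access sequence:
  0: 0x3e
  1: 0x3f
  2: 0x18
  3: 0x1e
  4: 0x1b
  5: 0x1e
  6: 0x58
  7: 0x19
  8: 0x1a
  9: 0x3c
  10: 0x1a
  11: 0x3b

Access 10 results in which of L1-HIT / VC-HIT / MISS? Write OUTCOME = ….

0: 0x3e (blk 15, set 3) → MISS  vc=[]
1: 0x3f (blk 15, set 3) → L1-HIT  vc=[]
2: 0x18 (blk 6, set 2) → MISS  vc=[]
3: 0x1e (blk 7, set 3) → MISS  vc=[15]
4: 0x1b (blk 6, set 2) → L1-HIT  vc=[15]
5: 0x1e (blk 7, set 3) → L1-HIT  vc=[15]
6: 0x58 (blk 22, set 2) → MISS  vc=[15, 6]
7: 0x19 (blk 6, set 2) → VC-HIT  vc=[15, 22]
8: 0x1a (blk 6, set 2) → L1-HIT  vc=[15, 22]
9: 0x3c (blk 15, set 3) → VC-HIT  vc=[7, 22]
10: 0x1a (blk 6, set 2) → L1-HIT  vc=[7, 22]
11: 0x3b (blk 14, set 2) → MISS  vc=[7, 22, 6]

OUTCOME = L1-HIT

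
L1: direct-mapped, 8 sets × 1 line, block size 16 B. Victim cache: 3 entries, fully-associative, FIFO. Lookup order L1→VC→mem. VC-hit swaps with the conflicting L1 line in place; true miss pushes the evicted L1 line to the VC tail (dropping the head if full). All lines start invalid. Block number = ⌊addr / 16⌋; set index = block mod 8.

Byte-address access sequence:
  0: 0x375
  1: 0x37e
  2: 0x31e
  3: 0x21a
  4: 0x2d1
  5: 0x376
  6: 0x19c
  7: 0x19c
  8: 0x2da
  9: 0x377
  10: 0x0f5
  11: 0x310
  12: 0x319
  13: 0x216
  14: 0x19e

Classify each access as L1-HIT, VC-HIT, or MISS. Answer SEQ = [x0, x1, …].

SEQ = [MISS, L1-HIT, MISS, MISS, MISS, L1-HIT, MISS, L1-HIT, L1-HIT, L1-HIT, MISS, VC-HIT, L1-HIT, VC-HIT, VC-HIT]

  [0] addr=0x375 blk=55 s=7: MISS | VC []
  [1] addr=0x37e blk=55 s=7: L1-HIT | VC []
  [2] addr=0x31e blk=49 s=1: MISS | VC []
  [3] addr=0x21a blk=33 s=1: MISS | VC [49]
  [4] addr=0x2d1 blk=45 s=5: MISS | VC [49]
  [5] addr=0x376 blk=55 s=7: L1-HIT | VC [49]
  [6] addr=0x19c blk=25 s=1: MISS | VC [49, 33]
  [7] addr=0x19c blk=25 s=1: L1-HIT | VC [49, 33]
  [8] addr=0x2da blk=45 s=5: L1-HIT | VC [49, 33]
  [9] addr=0x377 blk=55 s=7: L1-HIT | VC [49, 33]
  [10] addr=0xf5 blk=15 s=7: MISS | VC [49, 33, 55]
  [11] addr=0x310 blk=49 s=1: VC-HIT | VC [25, 33, 55]
  [12] addr=0x319 blk=49 s=1: L1-HIT | VC [25, 33, 55]
  [13] addr=0x216 blk=33 s=1: VC-HIT | VC [25, 49, 55]
  [14] addr=0x19e blk=25 s=1: VC-HIT | VC [33, 49, 55]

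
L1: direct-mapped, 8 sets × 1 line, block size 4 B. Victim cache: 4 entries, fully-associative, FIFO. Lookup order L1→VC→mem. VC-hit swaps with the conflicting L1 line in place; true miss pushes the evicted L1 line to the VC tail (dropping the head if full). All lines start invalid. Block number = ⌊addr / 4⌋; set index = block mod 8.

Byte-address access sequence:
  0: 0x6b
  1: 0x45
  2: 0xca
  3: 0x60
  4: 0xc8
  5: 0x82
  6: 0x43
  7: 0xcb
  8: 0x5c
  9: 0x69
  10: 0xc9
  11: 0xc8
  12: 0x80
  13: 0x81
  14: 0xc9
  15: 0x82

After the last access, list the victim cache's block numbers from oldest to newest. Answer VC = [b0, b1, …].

0: 0x6b (blk 26, set 2) → MISS  vc=[]
1: 0x45 (blk 17, set 1) → MISS  vc=[]
2: 0xca (blk 50, set 2) → MISS  vc=[26]
3: 0x60 (blk 24, set 0) → MISS  vc=[26]
4: 0xc8 (blk 50, set 2) → L1-HIT  vc=[26]
5: 0x82 (blk 32, set 0) → MISS  vc=[26, 24]
6: 0x43 (blk 16, set 0) → MISS  vc=[26, 24, 32]
7: 0xcb (blk 50, set 2) → L1-HIT  vc=[26, 24, 32]
8: 0x5c (blk 23, set 7) → MISS  vc=[26, 24, 32]
9: 0x69 (blk 26, set 2) → VC-HIT  vc=[50, 24, 32]
10: 0xc9 (blk 50, set 2) → VC-HIT  vc=[26, 24, 32]
11: 0xc8 (blk 50, set 2) → L1-HIT  vc=[26, 24, 32]
12: 0x80 (blk 32, set 0) → VC-HIT  vc=[26, 24, 16]
13: 0x81 (blk 32, set 0) → L1-HIT  vc=[26, 24, 16]
14: 0xc9 (blk 50, set 2) → L1-HIT  vc=[26, 24, 16]
15: 0x82 (blk 32, set 0) → L1-HIT  vc=[26, 24, 16]

VC = [26, 24, 16]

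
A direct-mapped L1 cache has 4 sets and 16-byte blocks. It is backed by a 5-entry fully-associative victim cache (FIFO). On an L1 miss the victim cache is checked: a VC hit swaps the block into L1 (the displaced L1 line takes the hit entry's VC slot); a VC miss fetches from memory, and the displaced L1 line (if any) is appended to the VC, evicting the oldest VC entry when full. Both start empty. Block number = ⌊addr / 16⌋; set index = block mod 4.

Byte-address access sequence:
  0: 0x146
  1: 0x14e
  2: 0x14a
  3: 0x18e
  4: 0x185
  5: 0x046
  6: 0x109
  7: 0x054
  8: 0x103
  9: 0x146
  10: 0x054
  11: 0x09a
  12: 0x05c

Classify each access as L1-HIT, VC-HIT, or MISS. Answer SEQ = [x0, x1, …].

SEQ = [MISS, L1-HIT, L1-HIT, MISS, L1-HIT, MISS, MISS, MISS, L1-HIT, VC-HIT, L1-HIT, MISS, VC-HIT]

0: 0x146 (blk 20, set 0) → MISS  vc=[]
1: 0x14e (blk 20, set 0) → L1-HIT  vc=[]
2: 0x14a (blk 20, set 0) → L1-HIT  vc=[]
3: 0x18e (blk 24, set 0) → MISS  vc=[20]
4: 0x185 (blk 24, set 0) → L1-HIT  vc=[20]
5: 0x46 (blk 4, set 0) → MISS  vc=[20, 24]
6: 0x109 (blk 16, set 0) → MISS  vc=[20, 24, 4]
7: 0x54 (blk 5, set 1) → MISS  vc=[20, 24, 4]
8: 0x103 (blk 16, set 0) → L1-HIT  vc=[20, 24, 4]
9: 0x146 (blk 20, set 0) → VC-HIT  vc=[16, 24, 4]
10: 0x54 (blk 5, set 1) → L1-HIT  vc=[16, 24, 4]
11: 0x9a (blk 9, set 1) → MISS  vc=[16, 24, 4, 5]
12: 0x5c (blk 5, set 1) → VC-HIT  vc=[16, 24, 4, 9]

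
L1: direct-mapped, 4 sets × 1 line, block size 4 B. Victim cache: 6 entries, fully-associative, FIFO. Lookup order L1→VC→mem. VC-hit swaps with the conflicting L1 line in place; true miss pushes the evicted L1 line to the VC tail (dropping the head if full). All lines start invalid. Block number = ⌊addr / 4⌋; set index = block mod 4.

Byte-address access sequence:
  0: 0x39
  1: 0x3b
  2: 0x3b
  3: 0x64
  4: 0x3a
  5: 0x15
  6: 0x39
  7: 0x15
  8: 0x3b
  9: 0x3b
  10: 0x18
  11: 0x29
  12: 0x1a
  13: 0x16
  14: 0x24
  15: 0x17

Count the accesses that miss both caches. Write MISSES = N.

MISSES = 6

0: 0x39 (blk 14, set 2) → MISS  vc=[]
1: 0x3b (blk 14, set 2) → L1-HIT  vc=[]
2: 0x3b (blk 14, set 2) → L1-HIT  vc=[]
3: 0x64 (blk 25, set 1) → MISS  vc=[]
4: 0x3a (blk 14, set 2) → L1-HIT  vc=[]
5: 0x15 (blk 5, set 1) → MISS  vc=[25]
6: 0x39 (blk 14, set 2) → L1-HIT  vc=[25]
7: 0x15 (blk 5, set 1) → L1-HIT  vc=[25]
8: 0x3b (blk 14, set 2) → L1-HIT  vc=[25]
9: 0x3b (blk 14, set 2) → L1-HIT  vc=[25]
10: 0x18 (blk 6, set 2) → MISS  vc=[25, 14]
11: 0x29 (blk 10, set 2) → MISS  vc=[25, 14, 6]
12: 0x1a (blk 6, set 2) → VC-HIT  vc=[25, 14, 10]
13: 0x16 (blk 5, set 1) → L1-HIT  vc=[25, 14, 10]
14: 0x24 (blk 9, set 1) → MISS  vc=[25, 14, 10, 5]
15: 0x17 (blk 5, set 1) → VC-HIT  vc=[25, 14, 10, 9]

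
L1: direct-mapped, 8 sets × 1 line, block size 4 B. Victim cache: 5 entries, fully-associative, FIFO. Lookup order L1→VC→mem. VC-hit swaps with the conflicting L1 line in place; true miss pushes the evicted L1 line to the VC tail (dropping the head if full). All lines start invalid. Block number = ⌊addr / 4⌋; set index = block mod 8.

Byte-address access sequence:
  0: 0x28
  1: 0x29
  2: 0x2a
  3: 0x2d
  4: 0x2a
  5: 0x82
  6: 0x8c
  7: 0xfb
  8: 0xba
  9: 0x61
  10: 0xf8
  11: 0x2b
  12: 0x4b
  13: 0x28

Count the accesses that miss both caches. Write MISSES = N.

MISSES = 8

#0 0x28→b10/s2 MISS; vc=[]
#1 0x29→b10/s2 L1-HIT; vc=[]
#2 0x2a→b10/s2 L1-HIT; vc=[]
#3 0x2d→b11/s3 MISS; vc=[]
#4 0x2a→b10/s2 L1-HIT; vc=[]
#5 0x82→b32/s0 MISS; vc=[]
#6 0x8c→b35/s3 MISS; vc=[11]
#7 0xfb→b62/s6 MISS; vc=[11]
#8 0xba→b46/s6 MISS; vc=[11,62]
#9 0x61→b24/s0 MISS; vc=[11,62,32]
#10 0xf8→b62/s6 VC-HIT; vc=[11,46,32]
#11 0x2b→b10/s2 L1-HIT; vc=[11,46,32]
#12 0x4b→b18/s2 MISS; vc=[11,46,32,10]
#13 0x28→b10/s2 VC-HIT; vc=[11,46,32,18]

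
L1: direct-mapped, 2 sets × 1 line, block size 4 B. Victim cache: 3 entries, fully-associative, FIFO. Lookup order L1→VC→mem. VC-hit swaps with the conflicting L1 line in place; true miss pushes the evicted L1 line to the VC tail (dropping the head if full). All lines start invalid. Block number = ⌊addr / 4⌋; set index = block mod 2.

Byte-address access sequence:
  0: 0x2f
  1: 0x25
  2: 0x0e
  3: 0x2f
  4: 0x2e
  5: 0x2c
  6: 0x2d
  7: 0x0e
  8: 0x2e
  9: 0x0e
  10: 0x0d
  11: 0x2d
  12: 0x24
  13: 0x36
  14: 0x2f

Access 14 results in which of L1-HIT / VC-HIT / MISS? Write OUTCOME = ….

  [0] addr=0x2f blk=11 s=1: MISS | VC []
  [1] addr=0x25 blk=9 s=1: MISS | VC [11]
  [2] addr=0xe blk=3 s=1: MISS | VC [11, 9]
  [3] addr=0x2f blk=11 s=1: VC-HIT | VC [3, 9]
  [4] addr=0x2e blk=11 s=1: L1-HIT | VC [3, 9]
  [5] addr=0x2c blk=11 s=1: L1-HIT | VC [3, 9]
  [6] addr=0x2d blk=11 s=1: L1-HIT | VC [3, 9]
  [7] addr=0xe blk=3 s=1: VC-HIT | VC [11, 9]
  [8] addr=0x2e blk=11 s=1: VC-HIT | VC [3, 9]
  [9] addr=0xe blk=3 s=1: VC-HIT | VC [11, 9]
  [10] addr=0xd blk=3 s=1: L1-HIT | VC [11, 9]
  [11] addr=0x2d blk=11 s=1: VC-HIT | VC [3, 9]
  [12] addr=0x24 blk=9 s=1: VC-HIT | VC [3, 11]
  [13] addr=0x36 blk=13 s=1: MISS | VC [3, 11, 9]
  [14] addr=0x2f blk=11 s=1: VC-HIT | VC [3, 13, 9]

OUTCOME = VC-HIT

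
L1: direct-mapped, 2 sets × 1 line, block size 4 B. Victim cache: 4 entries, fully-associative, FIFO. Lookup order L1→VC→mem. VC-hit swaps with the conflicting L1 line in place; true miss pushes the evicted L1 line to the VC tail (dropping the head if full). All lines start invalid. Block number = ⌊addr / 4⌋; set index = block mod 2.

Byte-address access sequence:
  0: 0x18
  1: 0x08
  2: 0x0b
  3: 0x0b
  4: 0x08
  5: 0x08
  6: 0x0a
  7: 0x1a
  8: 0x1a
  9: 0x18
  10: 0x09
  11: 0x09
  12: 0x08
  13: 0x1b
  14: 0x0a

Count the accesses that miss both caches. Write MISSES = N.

0: 0x18 (blk 6, set 0) → MISS  vc=[]
1: 0x8 (blk 2, set 0) → MISS  vc=[6]
2: 0xb (blk 2, set 0) → L1-HIT  vc=[6]
3: 0xb (blk 2, set 0) → L1-HIT  vc=[6]
4: 0x8 (blk 2, set 0) → L1-HIT  vc=[6]
5: 0x8 (blk 2, set 0) → L1-HIT  vc=[6]
6: 0xa (blk 2, set 0) → L1-HIT  vc=[6]
7: 0x1a (blk 6, set 0) → VC-HIT  vc=[2]
8: 0x1a (blk 6, set 0) → L1-HIT  vc=[2]
9: 0x18 (blk 6, set 0) → L1-HIT  vc=[2]
10: 0x9 (blk 2, set 0) → VC-HIT  vc=[6]
11: 0x9 (blk 2, set 0) → L1-HIT  vc=[6]
12: 0x8 (blk 2, set 0) → L1-HIT  vc=[6]
13: 0x1b (blk 6, set 0) → VC-HIT  vc=[2]
14: 0xa (blk 2, set 0) → VC-HIT  vc=[6]

MISSES = 2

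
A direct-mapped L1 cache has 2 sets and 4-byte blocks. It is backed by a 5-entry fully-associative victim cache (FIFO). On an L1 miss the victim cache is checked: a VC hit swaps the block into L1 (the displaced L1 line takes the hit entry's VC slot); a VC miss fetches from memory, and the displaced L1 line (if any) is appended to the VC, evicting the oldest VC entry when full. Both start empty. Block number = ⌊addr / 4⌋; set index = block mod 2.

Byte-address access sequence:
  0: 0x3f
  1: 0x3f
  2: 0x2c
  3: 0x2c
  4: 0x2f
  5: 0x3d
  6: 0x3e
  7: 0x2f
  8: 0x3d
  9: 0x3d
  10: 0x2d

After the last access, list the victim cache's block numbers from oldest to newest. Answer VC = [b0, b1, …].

#0 0x3f→b15/s1 MISS; vc=[]
#1 0x3f→b15/s1 L1-HIT; vc=[]
#2 0x2c→b11/s1 MISS; vc=[15]
#3 0x2c→b11/s1 L1-HIT; vc=[15]
#4 0x2f→b11/s1 L1-HIT; vc=[15]
#5 0x3d→b15/s1 VC-HIT; vc=[11]
#6 0x3e→b15/s1 L1-HIT; vc=[11]
#7 0x2f→b11/s1 VC-HIT; vc=[15]
#8 0x3d→b15/s1 VC-HIT; vc=[11]
#9 0x3d→b15/s1 L1-HIT; vc=[11]
#10 0x2d→b11/s1 VC-HIT; vc=[15]

VC = [15]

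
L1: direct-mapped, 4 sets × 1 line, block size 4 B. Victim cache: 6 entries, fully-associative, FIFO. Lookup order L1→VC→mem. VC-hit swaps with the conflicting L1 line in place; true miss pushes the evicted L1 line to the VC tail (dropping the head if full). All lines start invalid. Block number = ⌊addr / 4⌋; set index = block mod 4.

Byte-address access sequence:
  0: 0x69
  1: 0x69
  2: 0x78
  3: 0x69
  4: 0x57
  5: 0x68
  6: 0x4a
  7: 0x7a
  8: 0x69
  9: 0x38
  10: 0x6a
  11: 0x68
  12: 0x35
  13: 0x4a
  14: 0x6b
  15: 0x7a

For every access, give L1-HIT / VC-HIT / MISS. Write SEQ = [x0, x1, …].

SEQ = [MISS, L1-HIT, MISS, VC-HIT, MISS, L1-HIT, MISS, VC-HIT, VC-HIT, MISS, VC-HIT, L1-HIT, MISS, VC-HIT, VC-HIT, VC-HIT]

  [0] addr=0x69 blk=26 s=2: MISS | VC []
  [1] addr=0x69 blk=26 s=2: L1-HIT | VC []
  [2] addr=0x78 blk=30 s=2: MISS | VC [26]
  [3] addr=0x69 blk=26 s=2: VC-HIT | VC [30]
  [4] addr=0x57 blk=21 s=1: MISS | VC [30]
  [5] addr=0x68 blk=26 s=2: L1-HIT | VC [30]
  [6] addr=0x4a blk=18 s=2: MISS | VC [30, 26]
  [7] addr=0x7a blk=30 s=2: VC-HIT | VC [18, 26]
  [8] addr=0x69 blk=26 s=2: VC-HIT | VC [18, 30]
  [9] addr=0x38 blk=14 s=2: MISS | VC [18, 30, 26]
  [10] addr=0x6a blk=26 s=2: VC-HIT | VC [18, 30, 14]
  [11] addr=0x68 blk=26 s=2: L1-HIT | VC [18, 30, 14]
  [12] addr=0x35 blk=13 s=1: MISS | VC [18, 30, 14, 21]
  [13] addr=0x4a blk=18 s=2: VC-HIT | VC [26, 30, 14, 21]
  [14] addr=0x6b blk=26 s=2: VC-HIT | VC [18, 30, 14, 21]
  [15] addr=0x7a blk=30 s=2: VC-HIT | VC [18, 26, 14, 21]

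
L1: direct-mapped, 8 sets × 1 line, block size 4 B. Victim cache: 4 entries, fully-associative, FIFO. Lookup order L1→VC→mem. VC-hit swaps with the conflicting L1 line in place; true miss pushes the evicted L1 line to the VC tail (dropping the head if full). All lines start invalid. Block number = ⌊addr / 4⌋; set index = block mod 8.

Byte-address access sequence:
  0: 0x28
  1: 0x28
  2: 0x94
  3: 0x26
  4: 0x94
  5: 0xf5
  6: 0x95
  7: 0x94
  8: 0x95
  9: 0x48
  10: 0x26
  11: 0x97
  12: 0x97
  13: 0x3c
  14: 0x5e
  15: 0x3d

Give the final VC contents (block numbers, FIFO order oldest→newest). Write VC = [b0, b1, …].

0: 0x28 (blk 10, set 2) → MISS  vc=[]
1: 0x28 (blk 10, set 2) → L1-HIT  vc=[]
2: 0x94 (blk 37, set 5) → MISS  vc=[]
3: 0x26 (blk 9, set 1) → MISS  vc=[]
4: 0x94 (blk 37, set 5) → L1-HIT  vc=[]
5: 0xf5 (blk 61, set 5) → MISS  vc=[37]
6: 0x95 (blk 37, set 5) → VC-HIT  vc=[61]
7: 0x94 (blk 37, set 5) → L1-HIT  vc=[61]
8: 0x95 (blk 37, set 5) → L1-HIT  vc=[61]
9: 0x48 (blk 18, set 2) → MISS  vc=[61, 10]
10: 0x26 (blk 9, set 1) → L1-HIT  vc=[61, 10]
11: 0x97 (blk 37, set 5) → L1-HIT  vc=[61, 10]
12: 0x97 (blk 37, set 5) → L1-HIT  vc=[61, 10]
13: 0x3c (blk 15, set 7) → MISS  vc=[61, 10]
14: 0x5e (blk 23, set 7) → MISS  vc=[61, 10, 15]
15: 0x3d (blk 15, set 7) → VC-HIT  vc=[61, 10, 23]

VC = [61, 10, 23]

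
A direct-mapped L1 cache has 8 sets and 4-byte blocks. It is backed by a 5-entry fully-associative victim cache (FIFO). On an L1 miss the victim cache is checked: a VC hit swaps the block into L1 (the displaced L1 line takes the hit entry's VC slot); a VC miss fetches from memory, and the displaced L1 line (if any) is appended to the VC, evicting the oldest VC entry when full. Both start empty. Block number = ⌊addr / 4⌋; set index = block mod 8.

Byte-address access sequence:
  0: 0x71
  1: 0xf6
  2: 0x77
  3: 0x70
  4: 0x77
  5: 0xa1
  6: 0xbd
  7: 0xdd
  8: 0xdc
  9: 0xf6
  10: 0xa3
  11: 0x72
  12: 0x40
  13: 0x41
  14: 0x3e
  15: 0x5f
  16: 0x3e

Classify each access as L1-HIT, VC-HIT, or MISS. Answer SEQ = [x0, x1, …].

  [0] addr=0x71 blk=28 s=4: MISS | VC []
  [1] addr=0xf6 blk=61 s=5: MISS | VC []
  [2] addr=0x77 blk=29 s=5: MISS | VC [61]
  [3] addr=0x70 blk=28 s=4: L1-HIT | VC [61]
  [4] addr=0x77 blk=29 s=5: L1-HIT | VC [61]
  [5] addr=0xa1 blk=40 s=0: MISS | VC [61]
  [6] addr=0xbd blk=47 s=7: MISS | VC [61]
  [7] addr=0xdd blk=55 s=7: MISS | VC [61, 47]
  [8] addr=0xdc blk=55 s=7: L1-HIT | VC [61, 47]
  [9] addr=0xf6 blk=61 s=5: VC-HIT | VC [29, 47]
  [10] addr=0xa3 blk=40 s=0: L1-HIT | VC [29, 47]
  [11] addr=0x72 blk=28 s=4: L1-HIT | VC [29, 47]
  [12] addr=0x40 blk=16 s=0: MISS | VC [29, 47, 40]
  [13] addr=0x41 blk=16 s=0: L1-HIT | VC [29, 47, 40]
  [14] addr=0x3e blk=15 s=7: MISS | VC [29, 47, 40, 55]
  [15] addr=0x5f blk=23 s=7: MISS | VC [29, 47, 40, 55, 15]
  [16] addr=0x3e blk=15 s=7: VC-HIT | VC [29, 47, 40, 55, 23]

SEQ = [MISS, MISS, MISS, L1-HIT, L1-HIT, MISS, MISS, MISS, L1-HIT, VC-HIT, L1-HIT, L1-HIT, MISS, L1-HIT, MISS, MISS, VC-HIT]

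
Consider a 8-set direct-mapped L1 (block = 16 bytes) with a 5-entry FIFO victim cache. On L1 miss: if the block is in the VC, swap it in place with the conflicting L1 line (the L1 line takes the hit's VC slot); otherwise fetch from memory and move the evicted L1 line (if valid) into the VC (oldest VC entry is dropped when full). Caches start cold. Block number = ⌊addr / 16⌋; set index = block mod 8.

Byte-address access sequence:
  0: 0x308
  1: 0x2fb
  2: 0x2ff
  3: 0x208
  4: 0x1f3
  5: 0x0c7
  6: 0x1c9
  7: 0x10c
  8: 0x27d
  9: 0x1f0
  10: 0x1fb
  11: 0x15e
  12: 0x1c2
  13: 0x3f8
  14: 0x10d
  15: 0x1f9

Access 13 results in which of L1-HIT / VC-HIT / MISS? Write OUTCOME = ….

OUTCOME = MISS

#0 0x308→b48/s0 MISS; vc=[]
#1 0x2fb→b47/s7 MISS; vc=[]
#2 0x2ff→b47/s7 L1-HIT; vc=[]
#3 0x208→b32/s0 MISS; vc=[48]
#4 0x1f3→b31/s7 MISS; vc=[48,47]
#5 0xc7→b12/s4 MISS; vc=[48,47]
#6 0x1c9→b28/s4 MISS; vc=[48,47,12]
#7 0x10c→b16/s0 MISS; vc=[48,47,12,32]
#8 0x27d→b39/s7 MISS; vc=[48,47,12,32,31]
#9 0x1f0→b31/s7 VC-HIT; vc=[48,47,12,32,39]
#10 0x1fb→b31/s7 L1-HIT; vc=[48,47,12,32,39]
#11 0x15e→b21/s5 MISS; vc=[48,47,12,32,39]
#12 0x1c2→b28/s4 L1-HIT; vc=[48,47,12,32,39]
#13 0x3f8→b63/s7 MISS; vc=[47,12,32,39,31]
#14 0x10d→b16/s0 L1-HIT; vc=[47,12,32,39,31]
#15 0x1f9→b31/s7 VC-HIT; vc=[47,12,32,39,63]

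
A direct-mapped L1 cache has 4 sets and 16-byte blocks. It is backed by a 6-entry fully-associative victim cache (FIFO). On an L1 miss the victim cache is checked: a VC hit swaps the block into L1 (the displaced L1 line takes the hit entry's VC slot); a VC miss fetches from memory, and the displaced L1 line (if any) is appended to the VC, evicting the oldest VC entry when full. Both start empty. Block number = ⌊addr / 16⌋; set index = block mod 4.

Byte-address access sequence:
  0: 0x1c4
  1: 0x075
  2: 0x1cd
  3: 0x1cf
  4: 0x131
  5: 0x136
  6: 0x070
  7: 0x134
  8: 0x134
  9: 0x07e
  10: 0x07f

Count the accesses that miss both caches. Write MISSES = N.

  [0] addr=0x1c4 blk=28 s=0: MISS | VC []
  [1] addr=0x75 blk=7 s=3: MISS | VC []
  [2] addr=0x1cd blk=28 s=0: L1-HIT | VC []
  [3] addr=0x1cf blk=28 s=0: L1-HIT | VC []
  [4] addr=0x131 blk=19 s=3: MISS | VC [7]
  [5] addr=0x136 blk=19 s=3: L1-HIT | VC [7]
  [6] addr=0x70 blk=7 s=3: VC-HIT | VC [19]
  [7] addr=0x134 blk=19 s=3: VC-HIT | VC [7]
  [8] addr=0x134 blk=19 s=3: L1-HIT | VC [7]
  [9] addr=0x7e blk=7 s=3: VC-HIT | VC [19]
  [10] addr=0x7f blk=7 s=3: L1-HIT | VC [19]

MISSES = 3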